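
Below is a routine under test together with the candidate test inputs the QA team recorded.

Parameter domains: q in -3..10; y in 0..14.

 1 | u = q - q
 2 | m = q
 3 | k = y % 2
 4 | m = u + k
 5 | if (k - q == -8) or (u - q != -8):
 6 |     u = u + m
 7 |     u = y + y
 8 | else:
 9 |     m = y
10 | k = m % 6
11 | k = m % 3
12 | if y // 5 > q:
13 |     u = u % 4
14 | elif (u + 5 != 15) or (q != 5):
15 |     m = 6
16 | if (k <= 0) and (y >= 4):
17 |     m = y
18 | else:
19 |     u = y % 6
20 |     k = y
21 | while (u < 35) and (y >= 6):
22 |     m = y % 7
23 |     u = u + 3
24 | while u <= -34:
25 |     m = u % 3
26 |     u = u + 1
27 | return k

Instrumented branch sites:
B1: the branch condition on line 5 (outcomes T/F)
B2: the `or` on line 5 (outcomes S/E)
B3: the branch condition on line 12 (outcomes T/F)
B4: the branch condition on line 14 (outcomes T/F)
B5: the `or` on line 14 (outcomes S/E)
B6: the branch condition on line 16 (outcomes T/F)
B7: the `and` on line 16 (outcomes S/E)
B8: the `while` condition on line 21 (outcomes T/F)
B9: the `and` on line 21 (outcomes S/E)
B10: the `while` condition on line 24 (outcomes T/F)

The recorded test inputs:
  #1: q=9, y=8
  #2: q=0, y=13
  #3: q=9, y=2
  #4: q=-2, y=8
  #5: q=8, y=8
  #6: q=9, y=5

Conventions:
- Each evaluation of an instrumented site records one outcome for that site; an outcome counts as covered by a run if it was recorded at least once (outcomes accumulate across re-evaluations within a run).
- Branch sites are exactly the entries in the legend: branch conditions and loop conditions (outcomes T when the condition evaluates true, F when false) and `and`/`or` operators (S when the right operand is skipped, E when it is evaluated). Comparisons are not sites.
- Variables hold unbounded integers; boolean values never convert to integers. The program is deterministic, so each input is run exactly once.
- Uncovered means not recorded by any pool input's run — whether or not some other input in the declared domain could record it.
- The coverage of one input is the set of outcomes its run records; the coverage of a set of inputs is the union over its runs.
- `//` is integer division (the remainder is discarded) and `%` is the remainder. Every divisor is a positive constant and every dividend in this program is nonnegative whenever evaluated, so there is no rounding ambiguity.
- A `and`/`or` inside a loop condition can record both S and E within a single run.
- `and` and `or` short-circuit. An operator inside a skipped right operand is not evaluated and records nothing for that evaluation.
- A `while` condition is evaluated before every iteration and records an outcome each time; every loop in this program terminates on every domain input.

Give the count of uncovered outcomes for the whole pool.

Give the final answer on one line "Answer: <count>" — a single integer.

run #1 (q=9, y=8) runs B2->E, B1->T, B3->F, B5->S, B4->T, B7->E, B6->T, B9->E, B8->T, B9->E, B8->T, B9->E, B8->T, B9->E, ...; records B1=T, B2=E, B3=F, B4=T, B5=S, B6=T, B7=E, B8=T, B8=F, B9=S, B9=E, B10=F
run #2 (q=0, y=13) runs B2->E, B1->T, B3->T, B7->S, B6->F, B9->E, B8->T, B9->E, B8->T, B9->E, B8->T, B9->E, B8->T, B9->E, ...; records B1=T, B2=E, B3=T, B6=F, B7=S, B8=T, B8=F, B9=S, B9=E, B10=F
run #3 (q=9, y=2) runs B2->E, B1->T, B3->F, B5->S, B4->T, B7->E, B6->F, B9->E, B8->F, B10->F; records B1=T, B2=E, B3=F, B4=T, B5=S, B6=F, B7=E, B8=F, B9=E, B10=F
run #4 (q=-2, y=8) runs B2->E, B1->T, B3->T, B7->E, B6->T, B9->E, B8->T, B9->E, B8->T, B9->E, B8->T, B9->E, B8->T, B9->E, ...; records B1=T, B2=E, B3=T, B6=T, B7=E, B8=T, B8=F, B9=S, B9=E, B10=F
run #5 (q=8, y=8) runs B2->S, B1->T, B3->F, B5->S, B4->T, B7->E, B6->T, B9->E, B8->T, B9->E, B8->T, B9->E, B8->T, B9->E, ...; records B1=T, B2=S, B3=F, B4=T, B5=S, B6=T, B7=E, B8=T, B8=F, B9=S, B9=E, B10=F
run #6 (q=9, y=5) runs B2->S, B1->T, B3->F, B5->E, B4->T, B7->S, B6->F, B9->E, B8->F, B10->F; records B1=T, B2=S, B3=F, B4=T, B5=E, B6=F, B7=S, B8=F, B9=E, B10=F
union over the pool: B1=T, B2=S, B2=E, B3=T, B3=F, B4=T, B5=S, B5=E, B6=T, B6=F, B7=S, B7=E, B8=T, B8=F, B9=S, B9=E, B10=F
uncovered (3 of 20): B1=F, B4=F, B10=T

Answer: 3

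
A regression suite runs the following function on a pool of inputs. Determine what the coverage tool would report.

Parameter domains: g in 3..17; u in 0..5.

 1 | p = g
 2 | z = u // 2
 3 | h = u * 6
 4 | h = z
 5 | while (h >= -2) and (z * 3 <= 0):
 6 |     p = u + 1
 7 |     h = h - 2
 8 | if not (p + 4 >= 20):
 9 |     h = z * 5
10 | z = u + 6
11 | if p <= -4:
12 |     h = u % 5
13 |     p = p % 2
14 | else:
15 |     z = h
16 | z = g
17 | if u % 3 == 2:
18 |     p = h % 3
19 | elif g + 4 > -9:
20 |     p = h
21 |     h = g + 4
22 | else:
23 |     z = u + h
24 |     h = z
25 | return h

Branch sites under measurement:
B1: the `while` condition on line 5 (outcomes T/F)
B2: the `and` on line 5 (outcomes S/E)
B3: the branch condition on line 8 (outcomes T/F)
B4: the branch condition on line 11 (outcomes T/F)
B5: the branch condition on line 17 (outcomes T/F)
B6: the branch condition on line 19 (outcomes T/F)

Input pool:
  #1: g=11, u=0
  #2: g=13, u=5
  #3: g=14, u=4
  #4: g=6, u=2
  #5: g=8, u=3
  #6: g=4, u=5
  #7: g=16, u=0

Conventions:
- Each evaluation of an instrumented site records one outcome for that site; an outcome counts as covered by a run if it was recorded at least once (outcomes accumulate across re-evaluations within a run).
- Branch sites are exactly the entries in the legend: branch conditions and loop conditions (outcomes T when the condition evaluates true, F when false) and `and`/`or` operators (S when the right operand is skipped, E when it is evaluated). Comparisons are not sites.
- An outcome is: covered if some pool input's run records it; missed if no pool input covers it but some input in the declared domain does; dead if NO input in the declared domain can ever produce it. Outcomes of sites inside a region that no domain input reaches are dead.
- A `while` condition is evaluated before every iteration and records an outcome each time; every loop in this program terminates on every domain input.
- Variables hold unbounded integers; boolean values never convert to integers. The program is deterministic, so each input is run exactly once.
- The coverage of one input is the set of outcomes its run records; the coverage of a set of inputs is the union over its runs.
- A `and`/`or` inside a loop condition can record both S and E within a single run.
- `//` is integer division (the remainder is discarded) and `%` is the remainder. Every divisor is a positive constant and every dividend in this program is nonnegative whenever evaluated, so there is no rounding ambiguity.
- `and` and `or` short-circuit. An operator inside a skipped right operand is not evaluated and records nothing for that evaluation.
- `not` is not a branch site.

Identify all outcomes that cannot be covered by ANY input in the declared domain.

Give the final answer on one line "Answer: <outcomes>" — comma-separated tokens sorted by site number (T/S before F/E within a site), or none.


checking every outcome against all 90 domain inputs:
  B4=T: never recorded by any domain input -> dead
  B6=F: never recorded by any domain input -> dead
  reachable outcomes have witnesses, e.g. B1=T (e.g. g=3, u=0), B1=F (e.g. g=3, u=0), B2=S (e.g. g=3, u=0), B2=E (e.g. g=3, u=0)
Answer: B4=T, B6=F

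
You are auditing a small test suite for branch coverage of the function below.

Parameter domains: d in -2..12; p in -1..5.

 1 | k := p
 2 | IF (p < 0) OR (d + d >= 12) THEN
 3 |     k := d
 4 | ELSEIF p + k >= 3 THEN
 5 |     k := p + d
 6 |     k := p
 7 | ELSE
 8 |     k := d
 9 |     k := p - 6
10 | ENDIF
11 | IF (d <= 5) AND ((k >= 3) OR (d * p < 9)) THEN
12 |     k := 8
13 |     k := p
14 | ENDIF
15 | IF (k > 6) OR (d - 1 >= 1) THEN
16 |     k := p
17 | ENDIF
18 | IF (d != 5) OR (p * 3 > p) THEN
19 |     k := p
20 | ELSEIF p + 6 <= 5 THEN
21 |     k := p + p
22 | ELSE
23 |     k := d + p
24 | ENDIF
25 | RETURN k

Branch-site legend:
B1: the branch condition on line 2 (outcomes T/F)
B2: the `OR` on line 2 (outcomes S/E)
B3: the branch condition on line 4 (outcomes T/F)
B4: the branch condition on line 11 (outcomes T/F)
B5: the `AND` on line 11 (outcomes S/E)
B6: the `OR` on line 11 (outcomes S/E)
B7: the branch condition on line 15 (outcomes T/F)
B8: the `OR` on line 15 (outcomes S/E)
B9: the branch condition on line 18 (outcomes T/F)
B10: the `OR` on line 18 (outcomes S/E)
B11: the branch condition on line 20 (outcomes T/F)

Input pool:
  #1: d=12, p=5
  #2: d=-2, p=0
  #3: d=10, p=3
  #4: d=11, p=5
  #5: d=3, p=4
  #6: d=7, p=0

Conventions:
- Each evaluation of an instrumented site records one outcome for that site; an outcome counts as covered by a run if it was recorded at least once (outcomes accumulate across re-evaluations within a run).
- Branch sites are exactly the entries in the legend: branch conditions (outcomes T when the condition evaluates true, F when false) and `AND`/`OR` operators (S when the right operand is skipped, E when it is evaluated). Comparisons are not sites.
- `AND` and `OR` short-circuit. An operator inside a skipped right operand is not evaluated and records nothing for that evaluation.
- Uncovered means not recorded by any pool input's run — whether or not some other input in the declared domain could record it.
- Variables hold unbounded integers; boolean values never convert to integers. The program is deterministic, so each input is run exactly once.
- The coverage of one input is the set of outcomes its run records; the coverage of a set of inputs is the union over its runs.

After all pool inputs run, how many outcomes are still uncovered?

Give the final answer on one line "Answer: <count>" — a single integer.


test 1 (d=12, p=5) fires B2->E, B1->T, B5->S, B4->F, B8->S, B7->T, B10->S, B9->T; hits B1=T, B2=E, B4=F, B5=S, B7=T, B8=S, B9=T, B10=S
test 2 (d=-2, p=0) fires B2->E, B1->F, B3->F, B5->E, B6->E, B4->T, B8->E, B7->F, B10->S, B9->T; hits B1=F, B2=E, B3=F, B4=T, B5=E, B6=E, B7=F, B8=E, B9=T, B10=S
test 3 (d=10, p=3) fires B2->E, B1->T, B5->S, B4->F, B8->S, B7->T, B10->S, B9->T; hits B1=T, B2=E, B4=F, B5=S, B7=T, B8=S, B9=T, B10=S
test 4 (d=11, p=5) fires B2->E, B1->T, B5->S, B4->F, B8->S, B7->T, B10->S, B9->T; hits B1=T, B2=E, B4=F, B5=S, B7=T, B8=S, B9=T, B10=S
test 5 (d=3, p=4) fires B2->E, B1->F, B3->T, B5->E, B6->S, B4->T, B8->E, B7->T, B10->S, B9->T; hits B1=F, B2=E, B3=T, B4=T, B5=E, B6=S, B7=T, B8=E, B9=T, B10=S
test 6 (d=7, p=0) fires B2->E, B1->T, B5->S, B4->F, B8->S, B7->T, B10->S, B9->T; hits B1=T, B2=E, B4=F, B5=S, B7=T, B8=S, B9=T, B10=S
union over the pool: B1=T, B1=F, B2=E, B3=T, B3=F, B4=T, B4=F, B5=S, B5=E, B6=S, B6=E, B7=T, B7=F, B8=S, B8=E, B9=T, B10=S
uncovered (5 of 22): B2=S, B9=F, B10=E, B11=T, B11=F
Answer: 5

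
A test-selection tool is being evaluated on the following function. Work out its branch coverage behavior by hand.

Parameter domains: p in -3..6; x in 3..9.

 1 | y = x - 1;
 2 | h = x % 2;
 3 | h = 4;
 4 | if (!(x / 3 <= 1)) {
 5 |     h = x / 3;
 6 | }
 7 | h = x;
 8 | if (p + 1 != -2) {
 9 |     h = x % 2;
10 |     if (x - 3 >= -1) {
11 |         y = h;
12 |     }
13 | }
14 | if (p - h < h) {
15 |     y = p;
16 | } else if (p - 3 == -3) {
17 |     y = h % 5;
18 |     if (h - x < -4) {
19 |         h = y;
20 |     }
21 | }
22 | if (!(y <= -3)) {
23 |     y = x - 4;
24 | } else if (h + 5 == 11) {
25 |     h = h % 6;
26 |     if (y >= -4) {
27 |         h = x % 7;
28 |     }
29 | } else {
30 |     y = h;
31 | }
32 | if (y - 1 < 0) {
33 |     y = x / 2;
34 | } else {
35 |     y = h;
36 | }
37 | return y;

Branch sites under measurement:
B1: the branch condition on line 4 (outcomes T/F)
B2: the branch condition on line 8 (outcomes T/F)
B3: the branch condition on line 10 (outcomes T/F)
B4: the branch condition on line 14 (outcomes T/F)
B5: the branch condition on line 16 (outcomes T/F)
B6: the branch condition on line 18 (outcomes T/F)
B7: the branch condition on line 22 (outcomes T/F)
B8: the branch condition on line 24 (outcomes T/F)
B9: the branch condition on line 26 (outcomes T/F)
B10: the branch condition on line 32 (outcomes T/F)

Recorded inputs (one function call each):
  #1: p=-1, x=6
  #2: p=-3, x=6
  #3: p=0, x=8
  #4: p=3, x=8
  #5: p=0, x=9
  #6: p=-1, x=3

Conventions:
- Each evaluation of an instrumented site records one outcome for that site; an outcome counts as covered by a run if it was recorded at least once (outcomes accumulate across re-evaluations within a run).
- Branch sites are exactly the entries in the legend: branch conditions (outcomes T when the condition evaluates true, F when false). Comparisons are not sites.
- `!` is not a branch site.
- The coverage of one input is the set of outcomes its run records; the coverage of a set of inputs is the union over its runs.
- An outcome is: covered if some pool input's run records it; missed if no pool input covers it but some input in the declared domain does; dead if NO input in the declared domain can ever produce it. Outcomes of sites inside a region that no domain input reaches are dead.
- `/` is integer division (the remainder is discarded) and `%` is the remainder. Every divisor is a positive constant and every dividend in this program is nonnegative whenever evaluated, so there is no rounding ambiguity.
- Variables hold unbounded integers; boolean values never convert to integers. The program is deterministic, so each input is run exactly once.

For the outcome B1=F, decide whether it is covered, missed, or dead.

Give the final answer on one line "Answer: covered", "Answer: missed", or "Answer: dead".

B1=F is recorded by pool input(s) 6 -> covered

Answer: covered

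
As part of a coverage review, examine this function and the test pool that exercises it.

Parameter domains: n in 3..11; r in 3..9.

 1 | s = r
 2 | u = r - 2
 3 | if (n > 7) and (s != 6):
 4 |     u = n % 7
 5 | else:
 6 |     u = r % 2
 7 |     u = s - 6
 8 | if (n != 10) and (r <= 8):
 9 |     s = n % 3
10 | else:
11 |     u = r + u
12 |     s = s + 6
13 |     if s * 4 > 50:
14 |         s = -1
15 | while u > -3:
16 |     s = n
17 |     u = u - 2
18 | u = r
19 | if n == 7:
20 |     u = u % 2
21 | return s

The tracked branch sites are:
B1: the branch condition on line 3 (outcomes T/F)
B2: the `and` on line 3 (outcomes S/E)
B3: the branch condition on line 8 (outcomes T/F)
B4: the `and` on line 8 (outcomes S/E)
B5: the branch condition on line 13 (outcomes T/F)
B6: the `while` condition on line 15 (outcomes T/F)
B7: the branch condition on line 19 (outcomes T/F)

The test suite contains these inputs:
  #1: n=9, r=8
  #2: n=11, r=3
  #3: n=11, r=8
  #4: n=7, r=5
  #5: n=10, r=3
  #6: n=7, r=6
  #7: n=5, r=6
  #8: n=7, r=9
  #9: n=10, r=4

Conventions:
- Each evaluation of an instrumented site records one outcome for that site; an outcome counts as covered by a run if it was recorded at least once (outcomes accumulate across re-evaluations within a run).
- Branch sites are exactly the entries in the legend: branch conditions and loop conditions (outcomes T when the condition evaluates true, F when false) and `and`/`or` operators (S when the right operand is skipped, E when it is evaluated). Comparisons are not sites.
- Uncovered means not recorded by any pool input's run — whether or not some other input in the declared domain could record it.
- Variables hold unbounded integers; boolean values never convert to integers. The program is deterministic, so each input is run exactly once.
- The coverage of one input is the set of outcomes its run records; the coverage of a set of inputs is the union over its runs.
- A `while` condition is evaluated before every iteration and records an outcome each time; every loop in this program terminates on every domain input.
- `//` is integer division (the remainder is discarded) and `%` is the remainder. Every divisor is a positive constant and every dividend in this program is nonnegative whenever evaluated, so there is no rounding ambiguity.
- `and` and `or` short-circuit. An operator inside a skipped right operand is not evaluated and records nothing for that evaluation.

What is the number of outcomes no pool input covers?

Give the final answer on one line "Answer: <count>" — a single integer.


run #1 (n=9, r=8) records B1=T, B2=E, B3=T, B4=E, B6=T, B6=F, B7=F
run #2 (n=11, r=3) records B1=T, B2=E, B3=T, B4=E, B6=T, B6=F, B7=F
run #3 (n=11, r=8) records B1=T, B2=E, B3=T, B4=E, B6=T, B6=F, B7=F
run #4 (n=7, r=5) records B1=F, B2=S, B3=T, B4=E, B6=T, B6=F, B7=T
run #5 (n=10, r=3) records B1=T, B2=E, B3=F, B4=S, B5=F, B6=T, B6=F, B7=F
run #6 (n=7, r=6) records B1=F, B2=S, B3=T, B4=E, B6=T, B6=F, B7=T
run #7 (n=5, r=6) records B1=F, B2=S, B3=T, B4=E, B6=T, B6=F, B7=F
run #8 (n=7, r=9) records B1=F, B2=S, B3=F, B4=E, B5=T, B6=T, B6=F, B7=T
run #9 (n=10, r=4) records B1=T, B2=E, B3=F, B4=S, B5=F, B6=T, B6=F, B7=F
union over the pool: B1=T, B1=F, B2=S, B2=E, B3=T, B3=F, B4=S, B4=E, B5=T, B5=F, B6=T, B6=F, B7=T, B7=F
uncovered (0 of 14): none
Answer: 0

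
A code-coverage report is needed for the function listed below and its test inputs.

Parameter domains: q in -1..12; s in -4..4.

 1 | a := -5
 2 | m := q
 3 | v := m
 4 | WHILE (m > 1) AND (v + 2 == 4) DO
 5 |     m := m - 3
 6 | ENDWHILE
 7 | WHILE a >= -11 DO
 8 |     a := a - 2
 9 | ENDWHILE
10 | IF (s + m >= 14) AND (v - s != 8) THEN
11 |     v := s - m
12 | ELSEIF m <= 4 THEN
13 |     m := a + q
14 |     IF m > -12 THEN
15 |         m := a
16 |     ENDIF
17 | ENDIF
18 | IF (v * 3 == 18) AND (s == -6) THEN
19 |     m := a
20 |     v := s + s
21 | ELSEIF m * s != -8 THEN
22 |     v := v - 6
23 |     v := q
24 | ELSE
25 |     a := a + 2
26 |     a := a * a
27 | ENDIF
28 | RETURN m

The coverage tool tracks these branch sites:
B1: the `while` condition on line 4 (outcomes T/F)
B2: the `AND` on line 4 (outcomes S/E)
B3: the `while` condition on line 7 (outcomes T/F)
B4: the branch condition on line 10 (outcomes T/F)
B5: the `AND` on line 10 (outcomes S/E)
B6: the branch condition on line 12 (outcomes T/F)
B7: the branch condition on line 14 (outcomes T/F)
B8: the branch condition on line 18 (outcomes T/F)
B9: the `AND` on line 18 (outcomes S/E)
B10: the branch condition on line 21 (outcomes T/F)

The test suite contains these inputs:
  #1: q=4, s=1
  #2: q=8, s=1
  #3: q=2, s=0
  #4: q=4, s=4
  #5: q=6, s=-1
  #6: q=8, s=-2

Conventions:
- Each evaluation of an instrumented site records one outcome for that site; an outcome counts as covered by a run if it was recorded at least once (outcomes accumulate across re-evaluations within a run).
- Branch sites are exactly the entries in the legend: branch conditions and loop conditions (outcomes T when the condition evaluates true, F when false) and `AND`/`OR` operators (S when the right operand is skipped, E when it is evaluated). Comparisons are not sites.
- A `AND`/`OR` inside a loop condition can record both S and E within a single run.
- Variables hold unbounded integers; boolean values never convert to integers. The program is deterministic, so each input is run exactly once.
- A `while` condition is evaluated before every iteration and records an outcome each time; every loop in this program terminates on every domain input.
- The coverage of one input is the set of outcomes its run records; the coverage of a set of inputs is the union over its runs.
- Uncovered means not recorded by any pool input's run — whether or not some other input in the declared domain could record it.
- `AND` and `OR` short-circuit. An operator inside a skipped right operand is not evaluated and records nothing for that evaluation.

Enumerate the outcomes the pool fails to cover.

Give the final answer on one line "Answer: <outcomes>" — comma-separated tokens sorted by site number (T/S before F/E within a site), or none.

input #1 (q=4, s=1): events B2->E, B1->F, B3->T, B3->T, B3->T, B3->T, B3->F, B5->S, B4->F, B6->T, B7->T, B9->S, B8->F, B10->T; covers B1=F, B2=E, B3=T, B3=F, B4=F, B5=S, B6=T, B7=T, B8=F, B9=S, B10=T
input #2 (q=8, s=1): events B2->E, B1->F, B3->T, B3->T, B3->T, B3->T, B3->F, B5->S, B4->F, B6->F, B9->S, B8->F, B10->T; covers B1=F, B2=E, B3=T, B3=F, B4=F, B5=S, B6=F, B8=F, B9=S, B10=T
input #3 (q=2, s=0): events B2->E, B1->T, B2->S, B1->F, B3->T, B3->T, B3->T, B3->T, B3->F, B5->S, B4->F, B6->T, B7->T, B9->S, ...; covers B1=T, B1=F, B2=S, B2=E, B3=T, B3=F, B4=F, B5=S, B6=T, B7=T, B8=F, B9=S, B10=T
input #4 (q=4, s=4): events B2->E, B1->F, B3->T, B3->T, B3->T, B3->T, B3->F, B5->S, B4->F, B6->T, B7->T, B9->S, B8->F, B10->T; covers B1=F, B2=E, B3=T, B3=F, B4=F, B5=S, B6=T, B7=T, B8=F, B9=S, B10=T
input #5 (q=6, s=-1): events B2->E, B1->F, B3->T, B3->T, B3->T, B3->T, B3->F, B5->S, B4->F, B6->F, B9->E, B8->F, B10->T; covers B1=F, B2=E, B3=T, B3=F, B4=F, B5=S, B6=F, B8=F, B9=E, B10=T
input #6 (q=8, s=-2): events B2->E, B1->F, B3->T, B3->T, B3->T, B3->T, B3->F, B5->S, B4->F, B6->F, B9->S, B8->F, B10->T; covers B1=F, B2=E, B3=T, B3=F, B4=F, B5=S, B6=F, B8=F, B9=S, B10=T
union over the pool: B1=T, B1=F, B2=S, B2=E, B3=T, B3=F, B4=F, B5=S, B6=T, B6=F, B7=T, B8=F, B9=S, B9=E, B10=T
uncovered (5 of 20): B4=T, B5=E, B7=F, B8=T, B10=F

Answer: B4=T, B5=E, B7=F, B8=T, B10=F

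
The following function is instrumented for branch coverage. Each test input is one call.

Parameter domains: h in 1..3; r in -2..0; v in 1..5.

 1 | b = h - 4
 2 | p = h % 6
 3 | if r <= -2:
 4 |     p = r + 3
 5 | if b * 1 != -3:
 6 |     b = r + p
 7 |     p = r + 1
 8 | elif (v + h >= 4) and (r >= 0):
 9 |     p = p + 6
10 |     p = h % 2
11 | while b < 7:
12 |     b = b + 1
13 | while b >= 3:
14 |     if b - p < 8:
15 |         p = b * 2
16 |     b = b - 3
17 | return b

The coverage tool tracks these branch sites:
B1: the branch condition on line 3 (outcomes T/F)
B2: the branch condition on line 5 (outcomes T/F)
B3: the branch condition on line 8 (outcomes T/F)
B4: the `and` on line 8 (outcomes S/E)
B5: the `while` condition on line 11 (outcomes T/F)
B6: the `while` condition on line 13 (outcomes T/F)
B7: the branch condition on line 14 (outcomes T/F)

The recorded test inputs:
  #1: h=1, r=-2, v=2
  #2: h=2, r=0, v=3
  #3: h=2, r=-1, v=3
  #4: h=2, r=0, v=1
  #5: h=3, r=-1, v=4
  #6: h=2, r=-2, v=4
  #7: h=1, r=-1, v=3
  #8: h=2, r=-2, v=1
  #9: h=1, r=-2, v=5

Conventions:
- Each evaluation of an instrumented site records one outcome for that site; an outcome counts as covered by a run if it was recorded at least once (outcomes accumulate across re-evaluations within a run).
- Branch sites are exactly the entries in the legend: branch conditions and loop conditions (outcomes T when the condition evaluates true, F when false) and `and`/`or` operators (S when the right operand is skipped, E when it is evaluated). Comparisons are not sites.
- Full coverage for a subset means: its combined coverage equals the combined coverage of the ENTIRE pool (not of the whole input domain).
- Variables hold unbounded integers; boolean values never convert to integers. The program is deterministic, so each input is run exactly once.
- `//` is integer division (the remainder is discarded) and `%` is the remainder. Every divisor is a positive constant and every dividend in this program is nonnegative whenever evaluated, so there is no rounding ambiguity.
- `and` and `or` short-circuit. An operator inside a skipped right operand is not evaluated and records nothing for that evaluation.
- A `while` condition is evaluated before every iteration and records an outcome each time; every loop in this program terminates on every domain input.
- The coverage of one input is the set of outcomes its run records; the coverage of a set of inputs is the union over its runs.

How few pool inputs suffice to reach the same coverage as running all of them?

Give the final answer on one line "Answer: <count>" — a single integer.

input #1 (h=1, r=-2, v=2): events B1->T, B2->F, B4->S, B3->F, B5->T, B5->T, B5->T, B5->T, B5->T, B5->T, B5->T, B5->T, B5->T, B5->T, ...; covers B1=T, B2=F, B3=F, B4=S, B5=T, B5=F, B6=T, B6=F, B7=T
input #2 (h=2, r=0, v=3): events B1->F, B2->T, B5->T, B5->T, B5->T, B5->T, B5->T, B5->F, B6->T, B7->T, B6->T, B7->T, B6->F; covers B1=F, B2=T, B5=T, B5=F, B6=T, B6=F, B7=T
input #3 (h=2, r=-1, v=3): events B1->F, B2->T, B5->T, B5->T, B5->T, B5->T, B5->T, B5->T, B5->F, B6->T, B7->T, B6->T, B7->T, B6->F; covers B1=F, B2=T, B5=T, B5=F, B6=T, B6=F, B7=T
input #4 (h=2, r=0, v=1): events B1->F, B2->T, B5->T, B5->T, B5->T, B5->T, B5->T, B5->F, B6->T, B7->T, B6->T, B7->T, B6->F; covers B1=F, B2=T, B5=T, B5=F, B6=T, B6=F, B7=T
input #5 (h=3, r=-1, v=4): events B1->F, B2->T, B5->T, B5->T, B5->T, B5->T, B5->T, B5->F, B6->T, B7->T, B6->T, B7->T, B6->F; covers B1=F, B2=T, B5=T, B5=F, B6=T, B6=F, B7=T
input #6 (h=2, r=-2, v=4): events B1->T, B2->T, B5->T, B5->T, B5->T, B5->T, B5->T, B5->T, B5->T, B5->T, B5->F, B6->T, B7->F, B6->T, ...; covers B1=T, B2=T, B5=T, B5=F, B6=T, B6=F, B7=T, B7=F
input #7 (h=1, r=-1, v=3): events B1->F, B2->F, B4->E, B3->F, B5->T, B5->T, B5->T, B5->T, B5->T, B5->T, B5->T, B5->T, B5->T, B5->T, ...; covers B1=F, B2=F, B3=F, B4=E, B5=T, B5=F, B6=T, B6=F, B7=T
input #8 (h=2, r=-2, v=1): events B1->T, B2->T, B5->T, B5->T, B5->T, B5->T, B5->T, B5->T, B5->T, B5->T, B5->F, B6->T, B7->F, B6->T, ...; covers B1=T, B2=T, B5=T, B5=F, B6=T, B6=F, B7=T, B7=F
input #9 (h=1, r=-2, v=5): events B1->T, B2->F, B4->E, B3->F, B5->T, B5->T, B5->T, B5->T, B5->T, B5->T, B5->T, B5->T, B5->T, B5->T, ...; covers B1=T, B2=F, B3=F, B4=E, B5=T, B5=F, B6=T, B6=F, B7=T
together the pool reaches 13 outcomes: B1=T, B1=F, B2=T, B2=F, B3=F, B4=S, B4=E, B5=T, B5=F, B6=T, B6=F, B7=T, B7=F
every size-1 subset falls short of the 13 outcomes (best: 9/13)
every size-2 subset falls short of the 13 outcomes (best: 12/13)
at size 3, {1, 6, 7} reaches all 13 outcomes; every lexicographically earlier size-3 subset fails

Answer: 3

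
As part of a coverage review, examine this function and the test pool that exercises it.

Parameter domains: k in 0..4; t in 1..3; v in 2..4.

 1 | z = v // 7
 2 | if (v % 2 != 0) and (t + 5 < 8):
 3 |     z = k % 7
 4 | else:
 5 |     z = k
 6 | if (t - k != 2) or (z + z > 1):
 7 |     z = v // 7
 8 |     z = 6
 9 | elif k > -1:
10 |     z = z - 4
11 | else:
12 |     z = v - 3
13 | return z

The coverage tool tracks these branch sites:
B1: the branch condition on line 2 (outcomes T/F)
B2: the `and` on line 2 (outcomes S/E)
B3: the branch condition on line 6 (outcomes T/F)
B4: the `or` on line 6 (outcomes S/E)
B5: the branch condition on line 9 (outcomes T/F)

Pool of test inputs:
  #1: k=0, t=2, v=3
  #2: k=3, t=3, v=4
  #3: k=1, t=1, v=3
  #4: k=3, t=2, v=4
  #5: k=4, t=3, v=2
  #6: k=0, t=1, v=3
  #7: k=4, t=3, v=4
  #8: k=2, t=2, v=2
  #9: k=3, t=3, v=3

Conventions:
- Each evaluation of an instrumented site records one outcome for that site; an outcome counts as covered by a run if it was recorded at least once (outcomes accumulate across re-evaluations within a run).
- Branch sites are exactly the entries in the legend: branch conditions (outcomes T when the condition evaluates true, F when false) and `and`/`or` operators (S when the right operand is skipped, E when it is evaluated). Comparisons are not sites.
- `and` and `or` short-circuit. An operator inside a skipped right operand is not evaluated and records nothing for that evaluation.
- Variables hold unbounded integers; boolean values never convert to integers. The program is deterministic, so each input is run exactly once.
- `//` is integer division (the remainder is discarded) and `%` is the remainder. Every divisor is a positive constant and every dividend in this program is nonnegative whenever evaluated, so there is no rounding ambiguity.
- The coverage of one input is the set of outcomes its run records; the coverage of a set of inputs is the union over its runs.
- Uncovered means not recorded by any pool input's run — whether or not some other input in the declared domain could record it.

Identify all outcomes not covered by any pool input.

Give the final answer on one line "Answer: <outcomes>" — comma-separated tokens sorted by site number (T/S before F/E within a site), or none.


#1 (k=0, t=2, v=3) -> covered: B1=T, B2=E, B3=F, B4=E, B5=T
#2 (k=3, t=3, v=4) -> covered: B1=F, B2=S, B3=T, B4=S
#3 (k=1, t=1, v=3) -> covered: B1=T, B2=E, B3=T, B4=S
#4 (k=3, t=2, v=4) -> covered: B1=F, B2=S, B3=T, B4=S
#5 (k=4, t=3, v=2) -> covered: B1=F, B2=S, B3=T, B4=S
#6 (k=0, t=1, v=3) -> covered: B1=T, B2=E, B3=T, B4=S
#7 (k=4, t=3, v=4) -> covered: B1=F, B2=S, B3=T, B4=S
#8 (k=2, t=2, v=2) -> covered: B1=F, B2=S, B3=T, B4=S
#9 (k=3, t=3, v=3) -> covered: B1=F, B2=E, B3=T, B4=S
union over the pool: B1=T, B1=F, B2=S, B2=E, B3=T, B3=F, B4=S, B4=E, B5=T
uncovered (1 of 10): B5=F
Answer: B5=F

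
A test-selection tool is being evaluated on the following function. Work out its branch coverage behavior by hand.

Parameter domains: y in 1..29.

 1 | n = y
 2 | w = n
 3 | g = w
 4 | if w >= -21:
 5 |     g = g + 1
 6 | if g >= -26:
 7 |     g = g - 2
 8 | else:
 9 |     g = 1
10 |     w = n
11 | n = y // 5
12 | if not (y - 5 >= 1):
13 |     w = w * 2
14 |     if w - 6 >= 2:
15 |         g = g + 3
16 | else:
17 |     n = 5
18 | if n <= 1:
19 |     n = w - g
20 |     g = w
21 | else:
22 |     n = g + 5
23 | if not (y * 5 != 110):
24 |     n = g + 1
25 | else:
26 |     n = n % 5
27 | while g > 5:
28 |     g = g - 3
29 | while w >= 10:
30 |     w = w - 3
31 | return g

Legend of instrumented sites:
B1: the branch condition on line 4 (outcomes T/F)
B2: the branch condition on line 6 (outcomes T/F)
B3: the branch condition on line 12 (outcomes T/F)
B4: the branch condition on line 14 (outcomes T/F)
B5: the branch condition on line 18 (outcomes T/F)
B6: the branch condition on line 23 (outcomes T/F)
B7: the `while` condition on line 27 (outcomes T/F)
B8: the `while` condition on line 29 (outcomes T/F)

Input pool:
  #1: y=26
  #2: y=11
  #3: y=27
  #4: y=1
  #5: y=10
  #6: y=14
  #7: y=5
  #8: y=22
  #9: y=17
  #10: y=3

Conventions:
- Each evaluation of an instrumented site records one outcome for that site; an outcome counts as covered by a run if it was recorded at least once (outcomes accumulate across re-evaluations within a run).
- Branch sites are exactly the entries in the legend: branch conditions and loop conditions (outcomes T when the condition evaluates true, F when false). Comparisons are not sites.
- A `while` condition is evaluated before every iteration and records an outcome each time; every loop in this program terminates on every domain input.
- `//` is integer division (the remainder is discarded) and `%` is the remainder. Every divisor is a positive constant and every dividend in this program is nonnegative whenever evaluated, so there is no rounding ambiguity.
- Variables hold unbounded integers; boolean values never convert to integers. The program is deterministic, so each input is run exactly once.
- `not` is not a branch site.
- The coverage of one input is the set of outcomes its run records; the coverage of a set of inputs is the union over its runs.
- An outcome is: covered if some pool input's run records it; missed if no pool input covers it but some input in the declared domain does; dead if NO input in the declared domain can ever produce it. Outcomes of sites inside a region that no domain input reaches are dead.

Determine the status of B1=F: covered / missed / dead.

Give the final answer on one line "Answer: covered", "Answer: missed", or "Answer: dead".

no pool input records B1=F
checking all 29 inputs in the declared domain: B1=F is never recorded -> dead

Answer: dead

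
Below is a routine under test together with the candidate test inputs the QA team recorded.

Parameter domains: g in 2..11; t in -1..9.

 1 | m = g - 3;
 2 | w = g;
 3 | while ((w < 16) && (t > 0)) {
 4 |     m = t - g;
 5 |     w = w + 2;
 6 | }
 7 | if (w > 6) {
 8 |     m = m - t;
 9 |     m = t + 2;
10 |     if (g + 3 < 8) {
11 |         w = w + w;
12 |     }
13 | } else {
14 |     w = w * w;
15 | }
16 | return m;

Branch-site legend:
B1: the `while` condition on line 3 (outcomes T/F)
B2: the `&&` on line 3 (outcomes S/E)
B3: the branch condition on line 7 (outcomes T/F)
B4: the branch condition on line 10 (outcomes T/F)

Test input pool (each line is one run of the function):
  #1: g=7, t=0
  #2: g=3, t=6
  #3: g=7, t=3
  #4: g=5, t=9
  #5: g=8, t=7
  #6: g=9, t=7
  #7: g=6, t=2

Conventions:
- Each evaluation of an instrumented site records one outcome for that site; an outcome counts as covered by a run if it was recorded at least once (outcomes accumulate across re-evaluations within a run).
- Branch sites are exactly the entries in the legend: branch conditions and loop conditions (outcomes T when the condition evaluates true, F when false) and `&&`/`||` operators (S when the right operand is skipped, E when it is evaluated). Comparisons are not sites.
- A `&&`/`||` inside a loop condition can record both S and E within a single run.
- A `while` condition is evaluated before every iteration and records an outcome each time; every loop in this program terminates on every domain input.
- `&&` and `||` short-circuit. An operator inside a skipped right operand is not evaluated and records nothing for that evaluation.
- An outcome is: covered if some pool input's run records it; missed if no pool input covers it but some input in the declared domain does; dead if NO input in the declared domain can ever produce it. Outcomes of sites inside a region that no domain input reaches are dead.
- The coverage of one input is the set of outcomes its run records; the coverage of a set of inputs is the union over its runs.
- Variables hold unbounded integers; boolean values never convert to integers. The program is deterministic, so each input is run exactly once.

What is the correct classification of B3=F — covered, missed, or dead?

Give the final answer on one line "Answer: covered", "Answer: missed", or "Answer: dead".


no pool input records B3=F
but domain input (g=2, t=-1) does record it -> reachable, so missed
Answer: missed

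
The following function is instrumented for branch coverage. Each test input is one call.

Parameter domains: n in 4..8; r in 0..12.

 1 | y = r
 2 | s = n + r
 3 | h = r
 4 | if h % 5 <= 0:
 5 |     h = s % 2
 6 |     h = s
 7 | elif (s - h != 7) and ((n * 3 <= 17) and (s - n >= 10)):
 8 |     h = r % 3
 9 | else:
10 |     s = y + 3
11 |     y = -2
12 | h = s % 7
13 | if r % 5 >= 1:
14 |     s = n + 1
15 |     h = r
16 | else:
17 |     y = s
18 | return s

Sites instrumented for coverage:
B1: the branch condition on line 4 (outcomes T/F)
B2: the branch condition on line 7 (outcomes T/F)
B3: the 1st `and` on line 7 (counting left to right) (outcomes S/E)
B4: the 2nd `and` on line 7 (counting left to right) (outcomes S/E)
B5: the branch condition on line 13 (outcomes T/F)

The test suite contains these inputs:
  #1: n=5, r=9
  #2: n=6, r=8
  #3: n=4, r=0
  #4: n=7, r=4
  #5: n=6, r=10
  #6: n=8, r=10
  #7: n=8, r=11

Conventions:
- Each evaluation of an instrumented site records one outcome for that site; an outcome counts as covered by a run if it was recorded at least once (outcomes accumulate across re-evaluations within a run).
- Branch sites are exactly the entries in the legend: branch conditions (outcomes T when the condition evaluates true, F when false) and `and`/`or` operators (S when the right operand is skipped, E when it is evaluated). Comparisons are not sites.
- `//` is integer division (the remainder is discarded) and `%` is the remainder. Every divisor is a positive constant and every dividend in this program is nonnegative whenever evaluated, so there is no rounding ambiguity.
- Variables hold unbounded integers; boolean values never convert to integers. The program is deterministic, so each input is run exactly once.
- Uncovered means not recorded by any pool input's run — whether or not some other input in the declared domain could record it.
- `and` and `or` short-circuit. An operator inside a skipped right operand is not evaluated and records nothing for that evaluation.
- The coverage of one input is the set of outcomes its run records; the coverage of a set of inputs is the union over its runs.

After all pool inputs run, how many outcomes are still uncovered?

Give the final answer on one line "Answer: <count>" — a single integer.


input #1 (n=5, r=9): events B1->F, B3->E, B4->E, B2->F, B5->T; covers B1=F, B2=F, B3=E, B4=E, B5=T
input #2 (n=6, r=8): events B1->F, B3->E, B4->S, B2->F, B5->T; covers B1=F, B2=F, B3=E, B4=S, B5=T
input #3 (n=4, r=0): events B1->T, B5->F; covers B1=T, B5=F
input #4 (n=7, r=4): events B1->F, B3->S, B2->F, B5->T; covers B1=F, B2=F, B3=S, B5=T
input #5 (n=6, r=10): events B1->T, B5->F; covers B1=T, B5=F
input #6 (n=8, r=10): events B1->T, B5->F; covers B1=T, B5=F
input #7 (n=8, r=11): events B1->F, B3->E, B4->S, B2->F, B5->T; covers B1=F, B2=F, B3=E, B4=S, B5=T
union over the pool: B1=T, B1=F, B2=F, B3=S, B3=E, B4=S, B4=E, B5=T, B5=F
uncovered (1 of 10): B2=T
Answer: 1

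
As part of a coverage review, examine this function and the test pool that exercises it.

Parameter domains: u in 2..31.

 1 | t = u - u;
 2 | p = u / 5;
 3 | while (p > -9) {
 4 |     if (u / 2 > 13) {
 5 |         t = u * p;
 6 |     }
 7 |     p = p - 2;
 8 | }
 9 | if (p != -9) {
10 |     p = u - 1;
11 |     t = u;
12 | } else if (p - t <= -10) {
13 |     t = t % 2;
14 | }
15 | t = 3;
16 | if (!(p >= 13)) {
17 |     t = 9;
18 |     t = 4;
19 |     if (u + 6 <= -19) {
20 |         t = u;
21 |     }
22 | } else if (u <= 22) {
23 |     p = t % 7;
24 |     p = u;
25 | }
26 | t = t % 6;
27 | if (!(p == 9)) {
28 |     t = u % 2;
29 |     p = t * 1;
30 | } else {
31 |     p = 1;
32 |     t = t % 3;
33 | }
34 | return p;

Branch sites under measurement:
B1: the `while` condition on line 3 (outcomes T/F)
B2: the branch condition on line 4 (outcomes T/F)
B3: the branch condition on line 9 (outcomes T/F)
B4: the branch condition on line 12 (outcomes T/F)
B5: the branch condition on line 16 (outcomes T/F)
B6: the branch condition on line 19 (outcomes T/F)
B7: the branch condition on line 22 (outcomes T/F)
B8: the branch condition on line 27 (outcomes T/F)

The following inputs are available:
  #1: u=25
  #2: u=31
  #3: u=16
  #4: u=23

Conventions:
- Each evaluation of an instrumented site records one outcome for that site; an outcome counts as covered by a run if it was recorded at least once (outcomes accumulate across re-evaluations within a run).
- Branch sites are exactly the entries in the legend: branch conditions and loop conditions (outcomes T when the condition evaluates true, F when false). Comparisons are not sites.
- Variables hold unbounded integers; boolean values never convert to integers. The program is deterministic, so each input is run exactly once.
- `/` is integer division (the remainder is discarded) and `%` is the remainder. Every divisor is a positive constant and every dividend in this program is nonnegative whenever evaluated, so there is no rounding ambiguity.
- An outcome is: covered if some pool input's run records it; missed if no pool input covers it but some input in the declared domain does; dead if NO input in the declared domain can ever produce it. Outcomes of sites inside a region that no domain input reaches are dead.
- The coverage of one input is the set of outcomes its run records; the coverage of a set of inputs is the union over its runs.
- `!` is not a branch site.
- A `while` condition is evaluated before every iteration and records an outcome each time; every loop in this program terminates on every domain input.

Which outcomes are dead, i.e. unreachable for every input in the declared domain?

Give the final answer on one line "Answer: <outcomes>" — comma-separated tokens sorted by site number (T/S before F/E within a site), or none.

sweeping the full domain (30 inputs) for each outcome:
  B4=T: unreachable across the whole domain -> dead
  B6=T: unreachable across the whole domain -> dead
  reachable outcomes have witnesses, e.g. B1=T (e.g. u=2), B1=F (e.g. u=2), B2=T (e.g. u=28), B2=F (e.g. u=2)

Answer: B4=T, B6=T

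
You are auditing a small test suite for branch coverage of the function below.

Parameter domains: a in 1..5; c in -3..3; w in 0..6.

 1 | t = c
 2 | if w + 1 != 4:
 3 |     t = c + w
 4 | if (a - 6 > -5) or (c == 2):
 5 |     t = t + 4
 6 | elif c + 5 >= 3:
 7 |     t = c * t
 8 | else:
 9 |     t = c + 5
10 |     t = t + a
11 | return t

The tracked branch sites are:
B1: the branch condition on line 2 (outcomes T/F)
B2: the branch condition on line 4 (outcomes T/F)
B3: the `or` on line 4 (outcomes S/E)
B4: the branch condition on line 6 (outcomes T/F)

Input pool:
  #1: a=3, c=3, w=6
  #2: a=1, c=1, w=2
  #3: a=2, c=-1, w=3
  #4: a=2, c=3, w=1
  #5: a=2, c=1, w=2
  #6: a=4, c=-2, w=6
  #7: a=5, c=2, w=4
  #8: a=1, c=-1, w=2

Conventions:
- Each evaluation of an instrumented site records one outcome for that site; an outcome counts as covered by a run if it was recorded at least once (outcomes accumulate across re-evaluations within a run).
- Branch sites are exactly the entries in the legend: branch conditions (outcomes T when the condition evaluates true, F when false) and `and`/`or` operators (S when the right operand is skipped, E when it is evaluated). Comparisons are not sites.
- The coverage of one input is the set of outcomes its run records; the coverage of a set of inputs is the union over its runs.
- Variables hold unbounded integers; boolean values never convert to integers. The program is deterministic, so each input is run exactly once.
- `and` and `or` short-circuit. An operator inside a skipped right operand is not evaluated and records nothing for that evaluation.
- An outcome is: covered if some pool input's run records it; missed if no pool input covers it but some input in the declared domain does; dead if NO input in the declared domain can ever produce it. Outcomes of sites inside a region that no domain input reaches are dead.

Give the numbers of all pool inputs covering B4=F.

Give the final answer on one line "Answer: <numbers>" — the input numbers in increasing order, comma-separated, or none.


input #1 (a=3, c=3, w=6): never hits B4=F
input #2 (a=1, c=1, w=2): never hits B4=F
input #3 (a=2, c=-1, w=3): never hits B4=F
input #4 (a=2, c=3, w=1): never hits B4=F
input #5 (a=2, c=1, w=2): never hits B4=F
input #6 (a=4, c=-2, w=6): never hits B4=F
input #7 (a=5, c=2, w=4): never hits B4=F
input #8 (a=1, c=-1, w=2): never hits B4=F
Answer: none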